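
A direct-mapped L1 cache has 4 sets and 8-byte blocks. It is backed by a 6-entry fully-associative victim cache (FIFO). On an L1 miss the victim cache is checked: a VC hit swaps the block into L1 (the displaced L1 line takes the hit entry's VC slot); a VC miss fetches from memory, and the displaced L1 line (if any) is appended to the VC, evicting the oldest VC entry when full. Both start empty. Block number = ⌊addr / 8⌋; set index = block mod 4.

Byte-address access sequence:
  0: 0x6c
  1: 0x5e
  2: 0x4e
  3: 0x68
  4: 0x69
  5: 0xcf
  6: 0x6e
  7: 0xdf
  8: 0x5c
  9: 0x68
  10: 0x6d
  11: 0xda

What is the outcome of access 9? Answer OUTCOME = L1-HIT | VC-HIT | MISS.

  [0] addr=0x6c blk=13 s=1: MISS | VC []
  [1] addr=0x5e blk=11 s=3: MISS | VC []
  [2] addr=0x4e blk=9 s=1: MISS | VC [13]
  [3] addr=0x68 blk=13 s=1: VC-HIT | VC [9]
  [4] addr=0x69 blk=13 s=1: L1-HIT | VC [9]
  [5] addr=0xcf blk=25 s=1: MISS | VC [9, 13]
  [6] addr=0x6e blk=13 s=1: VC-HIT | VC [9, 25]
  [7] addr=0xdf blk=27 s=3: MISS | VC [9, 25, 11]
  [8] addr=0x5c blk=11 s=3: VC-HIT | VC [9, 25, 27]
  [9] addr=0x68 blk=13 s=1: L1-HIT | VC [9, 25, 27]
  [10] addr=0x6d blk=13 s=1: L1-HIT | VC [9, 25, 27]
  [11] addr=0xda blk=27 s=3: VC-HIT | VC [9, 25, 11]

OUTCOME = L1-HIT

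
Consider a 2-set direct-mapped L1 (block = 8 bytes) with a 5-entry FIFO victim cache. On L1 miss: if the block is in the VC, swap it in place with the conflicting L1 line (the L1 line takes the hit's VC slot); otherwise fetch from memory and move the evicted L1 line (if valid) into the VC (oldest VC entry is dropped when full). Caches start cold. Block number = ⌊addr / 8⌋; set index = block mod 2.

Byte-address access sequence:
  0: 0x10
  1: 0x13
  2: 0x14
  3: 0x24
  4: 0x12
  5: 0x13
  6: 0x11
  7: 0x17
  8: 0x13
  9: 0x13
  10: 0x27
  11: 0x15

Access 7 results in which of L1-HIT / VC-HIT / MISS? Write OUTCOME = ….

OUTCOME = L1-HIT

#0 0x10→b2/s0 MISS; vc=[]
#1 0x13→b2/s0 L1-HIT; vc=[]
#2 0x14→b2/s0 L1-HIT; vc=[]
#3 0x24→b4/s0 MISS; vc=[2]
#4 0x12→b2/s0 VC-HIT; vc=[4]
#5 0x13→b2/s0 L1-HIT; vc=[4]
#6 0x11→b2/s0 L1-HIT; vc=[4]
#7 0x17→b2/s0 L1-HIT; vc=[4]
#8 0x13→b2/s0 L1-HIT; vc=[4]
#9 0x13→b2/s0 L1-HIT; vc=[4]
#10 0x27→b4/s0 VC-HIT; vc=[2]
#11 0x15→b2/s0 VC-HIT; vc=[4]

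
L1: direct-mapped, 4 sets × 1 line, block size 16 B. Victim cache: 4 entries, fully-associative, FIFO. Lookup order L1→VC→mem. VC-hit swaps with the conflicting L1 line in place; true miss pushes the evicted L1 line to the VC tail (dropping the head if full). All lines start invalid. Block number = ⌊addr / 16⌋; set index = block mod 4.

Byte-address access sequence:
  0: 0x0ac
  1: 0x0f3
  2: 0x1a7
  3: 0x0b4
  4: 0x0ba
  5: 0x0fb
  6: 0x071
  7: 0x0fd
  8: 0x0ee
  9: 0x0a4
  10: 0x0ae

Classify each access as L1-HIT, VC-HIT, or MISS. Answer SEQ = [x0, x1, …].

SEQ = [MISS, MISS, MISS, MISS, L1-HIT, VC-HIT, MISS, VC-HIT, MISS, VC-HIT, L1-HIT]

0: 0xac (blk 10, set 2) → MISS  vc=[]
1: 0xf3 (blk 15, set 3) → MISS  vc=[]
2: 0x1a7 (blk 26, set 2) → MISS  vc=[10]
3: 0xb4 (blk 11, set 3) → MISS  vc=[10, 15]
4: 0xba (blk 11, set 3) → L1-HIT  vc=[10, 15]
5: 0xfb (blk 15, set 3) → VC-HIT  vc=[10, 11]
6: 0x71 (blk 7, set 3) → MISS  vc=[10, 11, 15]
7: 0xfd (blk 15, set 3) → VC-HIT  vc=[10, 11, 7]
8: 0xee (blk 14, set 2) → MISS  vc=[10, 11, 7, 26]
9: 0xa4 (blk 10, set 2) → VC-HIT  vc=[14, 11, 7, 26]
10: 0xae (blk 10, set 2) → L1-HIT  vc=[14, 11, 7, 26]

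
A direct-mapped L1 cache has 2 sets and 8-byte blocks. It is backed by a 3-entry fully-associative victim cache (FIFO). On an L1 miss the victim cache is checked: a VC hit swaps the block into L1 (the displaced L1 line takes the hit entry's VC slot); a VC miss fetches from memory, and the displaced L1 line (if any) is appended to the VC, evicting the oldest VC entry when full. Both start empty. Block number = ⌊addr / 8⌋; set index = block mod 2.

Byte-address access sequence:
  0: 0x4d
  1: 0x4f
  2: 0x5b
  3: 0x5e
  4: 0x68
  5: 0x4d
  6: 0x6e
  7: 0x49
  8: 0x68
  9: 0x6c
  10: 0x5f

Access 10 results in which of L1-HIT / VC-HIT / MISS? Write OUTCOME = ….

OUTCOME = VC-HIT

#0 0x4d→b9/s1 MISS; vc=[]
#1 0x4f→b9/s1 L1-HIT; vc=[]
#2 0x5b→b11/s1 MISS; vc=[9]
#3 0x5e→b11/s1 L1-HIT; vc=[9]
#4 0x68→b13/s1 MISS; vc=[9,11]
#5 0x4d→b9/s1 VC-HIT; vc=[13,11]
#6 0x6e→b13/s1 VC-HIT; vc=[9,11]
#7 0x49→b9/s1 VC-HIT; vc=[13,11]
#8 0x68→b13/s1 VC-HIT; vc=[9,11]
#9 0x6c→b13/s1 L1-HIT; vc=[9,11]
#10 0x5f→b11/s1 VC-HIT; vc=[9,13]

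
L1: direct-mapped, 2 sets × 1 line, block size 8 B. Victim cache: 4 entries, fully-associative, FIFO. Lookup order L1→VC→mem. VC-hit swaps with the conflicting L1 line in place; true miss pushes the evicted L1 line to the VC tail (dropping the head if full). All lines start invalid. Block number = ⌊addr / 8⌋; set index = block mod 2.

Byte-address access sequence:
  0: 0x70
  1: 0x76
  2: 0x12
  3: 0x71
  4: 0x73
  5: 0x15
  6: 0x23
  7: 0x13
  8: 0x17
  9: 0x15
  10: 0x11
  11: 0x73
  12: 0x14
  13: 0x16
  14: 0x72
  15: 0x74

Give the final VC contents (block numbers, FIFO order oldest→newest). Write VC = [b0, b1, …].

VC = [2, 4]

#0 0x70→b14/s0 MISS; vc=[]
#1 0x76→b14/s0 L1-HIT; vc=[]
#2 0x12→b2/s0 MISS; vc=[14]
#3 0x71→b14/s0 VC-HIT; vc=[2]
#4 0x73→b14/s0 L1-HIT; vc=[2]
#5 0x15→b2/s0 VC-HIT; vc=[14]
#6 0x23→b4/s0 MISS; vc=[14,2]
#7 0x13→b2/s0 VC-HIT; vc=[14,4]
#8 0x17→b2/s0 L1-HIT; vc=[14,4]
#9 0x15→b2/s0 L1-HIT; vc=[14,4]
#10 0x11→b2/s0 L1-HIT; vc=[14,4]
#11 0x73→b14/s0 VC-HIT; vc=[2,4]
#12 0x14→b2/s0 VC-HIT; vc=[14,4]
#13 0x16→b2/s0 L1-HIT; vc=[14,4]
#14 0x72→b14/s0 VC-HIT; vc=[2,4]
#15 0x74→b14/s0 L1-HIT; vc=[2,4]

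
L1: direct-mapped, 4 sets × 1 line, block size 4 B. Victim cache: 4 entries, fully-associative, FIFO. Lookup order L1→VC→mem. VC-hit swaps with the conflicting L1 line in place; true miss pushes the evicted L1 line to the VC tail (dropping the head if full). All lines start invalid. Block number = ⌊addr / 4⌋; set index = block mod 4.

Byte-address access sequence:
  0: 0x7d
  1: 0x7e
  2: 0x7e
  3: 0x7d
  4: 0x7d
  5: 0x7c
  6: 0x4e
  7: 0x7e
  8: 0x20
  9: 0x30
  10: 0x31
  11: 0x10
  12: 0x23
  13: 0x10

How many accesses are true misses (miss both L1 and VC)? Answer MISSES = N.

MISSES = 5

#0 0x7d→b31/s3 MISS; vc=[]
#1 0x7e→b31/s3 L1-HIT; vc=[]
#2 0x7e→b31/s3 L1-HIT; vc=[]
#3 0x7d→b31/s3 L1-HIT; vc=[]
#4 0x7d→b31/s3 L1-HIT; vc=[]
#5 0x7c→b31/s3 L1-HIT; vc=[]
#6 0x4e→b19/s3 MISS; vc=[31]
#7 0x7e→b31/s3 VC-HIT; vc=[19]
#8 0x20→b8/s0 MISS; vc=[19]
#9 0x30→b12/s0 MISS; vc=[19,8]
#10 0x31→b12/s0 L1-HIT; vc=[19,8]
#11 0x10→b4/s0 MISS; vc=[19,8,12]
#12 0x23→b8/s0 VC-HIT; vc=[19,4,12]
#13 0x10→b4/s0 VC-HIT; vc=[19,8,12]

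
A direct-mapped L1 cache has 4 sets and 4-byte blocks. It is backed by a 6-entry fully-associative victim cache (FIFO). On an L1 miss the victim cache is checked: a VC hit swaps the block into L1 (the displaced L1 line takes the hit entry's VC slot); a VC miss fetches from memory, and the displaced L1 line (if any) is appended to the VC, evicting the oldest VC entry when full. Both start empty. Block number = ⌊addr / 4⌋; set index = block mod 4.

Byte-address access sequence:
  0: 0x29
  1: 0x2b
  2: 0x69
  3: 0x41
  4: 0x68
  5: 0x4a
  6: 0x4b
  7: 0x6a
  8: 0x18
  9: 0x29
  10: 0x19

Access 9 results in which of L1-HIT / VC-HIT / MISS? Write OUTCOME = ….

#0 0x29→b10/s2 MISS; vc=[]
#1 0x2b→b10/s2 L1-HIT; vc=[]
#2 0x69→b26/s2 MISS; vc=[10]
#3 0x41→b16/s0 MISS; vc=[10]
#4 0x68→b26/s2 L1-HIT; vc=[10]
#5 0x4a→b18/s2 MISS; vc=[10,26]
#6 0x4b→b18/s2 L1-HIT; vc=[10,26]
#7 0x6a→b26/s2 VC-HIT; vc=[10,18]
#8 0x18→b6/s2 MISS; vc=[10,18,26]
#9 0x29→b10/s2 VC-HIT; vc=[6,18,26]
#10 0x19→b6/s2 VC-HIT; vc=[10,18,26]

OUTCOME = VC-HIT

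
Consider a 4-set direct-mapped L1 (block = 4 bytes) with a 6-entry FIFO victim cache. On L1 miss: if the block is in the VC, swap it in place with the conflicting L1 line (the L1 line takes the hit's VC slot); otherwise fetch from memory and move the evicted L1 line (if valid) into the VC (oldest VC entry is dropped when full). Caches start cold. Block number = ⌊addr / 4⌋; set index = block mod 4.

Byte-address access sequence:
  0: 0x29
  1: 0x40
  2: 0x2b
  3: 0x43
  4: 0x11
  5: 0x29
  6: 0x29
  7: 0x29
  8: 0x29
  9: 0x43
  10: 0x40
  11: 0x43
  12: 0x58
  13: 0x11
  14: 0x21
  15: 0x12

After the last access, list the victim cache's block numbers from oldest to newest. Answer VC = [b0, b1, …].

  [0] addr=0x29 blk=10 s=2: MISS | VC []
  [1] addr=0x40 blk=16 s=0: MISS | VC []
  [2] addr=0x2b blk=10 s=2: L1-HIT | VC []
  [3] addr=0x43 blk=16 s=0: L1-HIT | VC []
  [4] addr=0x11 blk=4 s=0: MISS | VC [16]
  [5] addr=0x29 blk=10 s=2: L1-HIT | VC [16]
  [6] addr=0x29 blk=10 s=2: L1-HIT | VC [16]
  [7] addr=0x29 blk=10 s=2: L1-HIT | VC [16]
  [8] addr=0x29 blk=10 s=2: L1-HIT | VC [16]
  [9] addr=0x43 blk=16 s=0: VC-HIT | VC [4]
  [10] addr=0x40 blk=16 s=0: L1-HIT | VC [4]
  [11] addr=0x43 blk=16 s=0: L1-HIT | VC [4]
  [12] addr=0x58 blk=22 s=2: MISS | VC [4, 10]
  [13] addr=0x11 blk=4 s=0: VC-HIT | VC [16, 10]
  [14] addr=0x21 blk=8 s=0: MISS | VC [16, 10, 4]
  [15] addr=0x12 blk=4 s=0: VC-HIT | VC [16, 10, 8]

VC = [16, 10, 8]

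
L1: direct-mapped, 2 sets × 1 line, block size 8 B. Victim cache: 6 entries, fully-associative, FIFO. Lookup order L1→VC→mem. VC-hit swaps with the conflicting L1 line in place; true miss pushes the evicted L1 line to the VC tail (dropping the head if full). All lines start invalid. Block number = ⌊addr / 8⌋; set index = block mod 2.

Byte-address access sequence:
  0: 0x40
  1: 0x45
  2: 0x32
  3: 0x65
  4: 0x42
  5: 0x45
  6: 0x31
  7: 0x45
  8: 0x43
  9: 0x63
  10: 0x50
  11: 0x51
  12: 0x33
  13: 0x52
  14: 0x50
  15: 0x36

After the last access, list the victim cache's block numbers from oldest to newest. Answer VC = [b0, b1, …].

VC = [8, 10, 12]

#0 0x40→b8/s0 MISS; vc=[]
#1 0x45→b8/s0 L1-HIT; vc=[]
#2 0x32→b6/s0 MISS; vc=[8]
#3 0x65→b12/s0 MISS; vc=[8,6]
#4 0x42→b8/s0 VC-HIT; vc=[12,6]
#5 0x45→b8/s0 L1-HIT; vc=[12,6]
#6 0x31→b6/s0 VC-HIT; vc=[12,8]
#7 0x45→b8/s0 VC-HIT; vc=[12,6]
#8 0x43→b8/s0 L1-HIT; vc=[12,6]
#9 0x63→b12/s0 VC-HIT; vc=[8,6]
#10 0x50→b10/s0 MISS; vc=[8,6,12]
#11 0x51→b10/s0 L1-HIT; vc=[8,6,12]
#12 0x33→b6/s0 VC-HIT; vc=[8,10,12]
#13 0x52→b10/s0 VC-HIT; vc=[8,6,12]
#14 0x50→b10/s0 L1-HIT; vc=[8,6,12]
#15 0x36→b6/s0 VC-HIT; vc=[8,10,12]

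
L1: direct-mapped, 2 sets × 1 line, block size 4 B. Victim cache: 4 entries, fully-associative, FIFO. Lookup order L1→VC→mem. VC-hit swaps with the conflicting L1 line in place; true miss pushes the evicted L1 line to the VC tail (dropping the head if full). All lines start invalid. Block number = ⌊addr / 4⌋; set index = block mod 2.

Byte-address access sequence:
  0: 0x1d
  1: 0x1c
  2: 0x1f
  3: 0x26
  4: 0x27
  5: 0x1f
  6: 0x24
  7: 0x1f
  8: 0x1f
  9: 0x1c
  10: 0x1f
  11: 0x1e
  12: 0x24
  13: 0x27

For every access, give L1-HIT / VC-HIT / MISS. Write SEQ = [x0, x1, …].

0: 0x1d (blk 7, set 1) → MISS  vc=[]
1: 0x1c (blk 7, set 1) → L1-HIT  vc=[]
2: 0x1f (blk 7, set 1) → L1-HIT  vc=[]
3: 0x26 (blk 9, set 1) → MISS  vc=[7]
4: 0x27 (blk 9, set 1) → L1-HIT  vc=[7]
5: 0x1f (blk 7, set 1) → VC-HIT  vc=[9]
6: 0x24 (blk 9, set 1) → VC-HIT  vc=[7]
7: 0x1f (blk 7, set 1) → VC-HIT  vc=[9]
8: 0x1f (blk 7, set 1) → L1-HIT  vc=[9]
9: 0x1c (blk 7, set 1) → L1-HIT  vc=[9]
10: 0x1f (blk 7, set 1) → L1-HIT  vc=[9]
11: 0x1e (blk 7, set 1) → L1-HIT  vc=[9]
12: 0x24 (blk 9, set 1) → VC-HIT  vc=[7]
13: 0x27 (blk 9, set 1) → L1-HIT  vc=[7]

SEQ = [MISS, L1-HIT, L1-HIT, MISS, L1-HIT, VC-HIT, VC-HIT, VC-HIT, L1-HIT, L1-HIT, L1-HIT, L1-HIT, VC-HIT, L1-HIT]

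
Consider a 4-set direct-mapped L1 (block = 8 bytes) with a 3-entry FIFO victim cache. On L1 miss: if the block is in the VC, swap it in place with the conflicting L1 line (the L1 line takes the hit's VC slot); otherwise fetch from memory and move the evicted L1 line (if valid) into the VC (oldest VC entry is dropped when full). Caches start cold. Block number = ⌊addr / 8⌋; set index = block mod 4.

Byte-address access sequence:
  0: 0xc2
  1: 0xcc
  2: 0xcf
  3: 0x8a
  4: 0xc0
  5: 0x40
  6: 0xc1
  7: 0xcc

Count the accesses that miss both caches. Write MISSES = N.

MISSES = 4

0: 0xc2 (blk 24, set 0) → MISS  vc=[]
1: 0xcc (blk 25, set 1) → MISS  vc=[]
2: 0xcf (blk 25, set 1) → L1-HIT  vc=[]
3: 0x8a (blk 17, set 1) → MISS  vc=[25]
4: 0xc0 (blk 24, set 0) → L1-HIT  vc=[25]
5: 0x40 (blk 8, set 0) → MISS  vc=[25, 24]
6: 0xc1 (blk 24, set 0) → VC-HIT  vc=[25, 8]
7: 0xcc (blk 25, set 1) → VC-HIT  vc=[17, 8]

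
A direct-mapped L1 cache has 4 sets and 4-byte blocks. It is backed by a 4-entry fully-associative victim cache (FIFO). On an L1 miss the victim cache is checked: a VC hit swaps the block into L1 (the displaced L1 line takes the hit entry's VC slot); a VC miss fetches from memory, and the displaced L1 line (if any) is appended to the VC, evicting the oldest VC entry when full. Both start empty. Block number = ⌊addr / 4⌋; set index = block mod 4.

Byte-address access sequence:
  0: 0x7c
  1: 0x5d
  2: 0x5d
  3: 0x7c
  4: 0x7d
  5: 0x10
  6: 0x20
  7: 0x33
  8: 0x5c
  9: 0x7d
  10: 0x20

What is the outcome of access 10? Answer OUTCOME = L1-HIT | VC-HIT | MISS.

OUTCOME = VC-HIT

  [0] addr=0x7c blk=31 s=3: MISS | VC []
  [1] addr=0x5d blk=23 s=3: MISS | VC [31]
  [2] addr=0x5d blk=23 s=3: L1-HIT | VC [31]
  [3] addr=0x7c blk=31 s=3: VC-HIT | VC [23]
  [4] addr=0x7d blk=31 s=3: L1-HIT | VC [23]
  [5] addr=0x10 blk=4 s=0: MISS | VC [23]
  [6] addr=0x20 blk=8 s=0: MISS | VC [23, 4]
  [7] addr=0x33 blk=12 s=0: MISS | VC [23, 4, 8]
  [8] addr=0x5c blk=23 s=3: VC-HIT | VC [31, 4, 8]
  [9] addr=0x7d blk=31 s=3: VC-HIT | VC [23, 4, 8]
  [10] addr=0x20 blk=8 s=0: VC-HIT | VC [23, 4, 12]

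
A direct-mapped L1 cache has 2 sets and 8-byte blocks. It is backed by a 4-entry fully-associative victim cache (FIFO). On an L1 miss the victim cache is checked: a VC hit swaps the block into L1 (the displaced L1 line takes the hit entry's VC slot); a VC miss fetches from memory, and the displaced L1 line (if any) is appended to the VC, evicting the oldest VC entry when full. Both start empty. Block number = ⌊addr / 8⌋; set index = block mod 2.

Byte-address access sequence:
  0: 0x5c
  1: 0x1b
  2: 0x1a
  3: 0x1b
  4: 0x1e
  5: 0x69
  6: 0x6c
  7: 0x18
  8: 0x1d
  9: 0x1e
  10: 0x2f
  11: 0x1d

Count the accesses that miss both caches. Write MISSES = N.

MISSES = 4

0: 0x5c (blk 11, set 1) → MISS  vc=[]
1: 0x1b (blk 3, set 1) → MISS  vc=[11]
2: 0x1a (blk 3, set 1) → L1-HIT  vc=[11]
3: 0x1b (blk 3, set 1) → L1-HIT  vc=[11]
4: 0x1e (blk 3, set 1) → L1-HIT  vc=[11]
5: 0x69 (blk 13, set 1) → MISS  vc=[11, 3]
6: 0x6c (blk 13, set 1) → L1-HIT  vc=[11, 3]
7: 0x18 (blk 3, set 1) → VC-HIT  vc=[11, 13]
8: 0x1d (blk 3, set 1) → L1-HIT  vc=[11, 13]
9: 0x1e (blk 3, set 1) → L1-HIT  vc=[11, 13]
10: 0x2f (blk 5, set 1) → MISS  vc=[11, 13, 3]
11: 0x1d (blk 3, set 1) → VC-HIT  vc=[11, 13, 5]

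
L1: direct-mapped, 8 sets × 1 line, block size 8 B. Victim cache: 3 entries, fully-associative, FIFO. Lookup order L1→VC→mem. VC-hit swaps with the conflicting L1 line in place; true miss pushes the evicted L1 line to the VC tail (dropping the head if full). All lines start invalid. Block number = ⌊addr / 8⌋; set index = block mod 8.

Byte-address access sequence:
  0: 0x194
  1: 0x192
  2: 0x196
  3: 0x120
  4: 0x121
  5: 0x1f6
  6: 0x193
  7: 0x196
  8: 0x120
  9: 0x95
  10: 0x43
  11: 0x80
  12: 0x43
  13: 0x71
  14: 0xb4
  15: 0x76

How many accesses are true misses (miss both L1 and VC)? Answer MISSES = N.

MISSES = 8

  [0] addr=0x194 blk=50 s=2: MISS | VC []
  [1] addr=0x192 blk=50 s=2: L1-HIT | VC []
  [2] addr=0x196 blk=50 s=2: L1-HIT | VC []
  [3] addr=0x120 blk=36 s=4: MISS | VC []
  [4] addr=0x121 blk=36 s=4: L1-HIT | VC []
  [5] addr=0x1f6 blk=62 s=6: MISS | VC []
  [6] addr=0x193 blk=50 s=2: L1-HIT | VC []
  [7] addr=0x196 blk=50 s=2: L1-HIT | VC []
  [8] addr=0x120 blk=36 s=4: L1-HIT | VC []
  [9] addr=0x95 blk=18 s=2: MISS | VC [50]
  [10] addr=0x43 blk=8 s=0: MISS | VC [50]
  [11] addr=0x80 blk=16 s=0: MISS | VC [50, 8]
  [12] addr=0x43 blk=8 s=0: VC-HIT | VC [50, 16]
  [13] addr=0x71 blk=14 s=6: MISS | VC [50, 16, 62]
  [14] addr=0xb4 blk=22 s=6: MISS | VC [16, 62, 14]
  [15] addr=0x76 blk=14 s=6: VC-HIT | VC [16, 62, 22]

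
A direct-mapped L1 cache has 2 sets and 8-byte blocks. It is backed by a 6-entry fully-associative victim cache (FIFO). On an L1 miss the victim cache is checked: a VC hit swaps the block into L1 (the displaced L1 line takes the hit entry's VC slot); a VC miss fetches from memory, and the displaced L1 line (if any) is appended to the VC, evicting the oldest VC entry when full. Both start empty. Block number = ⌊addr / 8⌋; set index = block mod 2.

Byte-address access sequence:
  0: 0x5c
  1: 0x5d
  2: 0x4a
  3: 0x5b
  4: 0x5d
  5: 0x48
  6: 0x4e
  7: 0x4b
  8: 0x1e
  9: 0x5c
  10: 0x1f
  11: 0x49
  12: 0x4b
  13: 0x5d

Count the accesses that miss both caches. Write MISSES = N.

#0 0x5c→b11/s1 MISS; vc=[]
#1 0x5d→b11/s1 L1-HIT; vc=[]
#2 0x4a→b9/s1 MISS; vc=[11]
#3 0x5b→b11/s1 VC-HIT; vc=[9]
#4 0x5d→b11/s1 L1-HIT; vc=[9]
#5 0x48→b9/s1 VC-HIT; vc=[11]
#6 0x4e→b9/s1 L1-HIT; vc=[11]
#7 0x4b→b9/s1 L1-HIT; vc=[11]
#8 0x1e→b3/s1 MISS; vc=[11,9]
#9 0x5c→b11/s1 VC-HIT; vc=[3,9]
#10 0x1f→b3/s1 VC-HIT; vc=[11,9]
#11 0x49→b9/s1 VC-HIT; vc=[11,3]
#12 0x4b→b9/s1 L1-HIT; vc=[11,3]
#13 0x5d→b11/s1 VC-HIT; vc=[9,3]

MISSES = 3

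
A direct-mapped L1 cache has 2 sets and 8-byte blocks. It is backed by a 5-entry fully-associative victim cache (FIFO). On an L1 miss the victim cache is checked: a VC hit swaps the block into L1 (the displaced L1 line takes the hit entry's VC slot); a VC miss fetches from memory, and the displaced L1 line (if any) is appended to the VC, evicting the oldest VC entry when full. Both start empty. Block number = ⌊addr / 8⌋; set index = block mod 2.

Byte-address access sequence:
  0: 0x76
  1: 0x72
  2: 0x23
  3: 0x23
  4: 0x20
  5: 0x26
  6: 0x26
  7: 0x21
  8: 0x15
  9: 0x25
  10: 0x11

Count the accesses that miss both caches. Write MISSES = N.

MISSES = 3

  [0] addr=0x76 blk=14 s=0: MISS | VC []
  [1] addr=0x72 blk=14 s=0: L1-HIT | VC []
  [2] addr=0x23 blk=4 s=0: MISS | VC [14]
  [3] addr=0x23 blk=4 s=0: L1-HIT | VC [14]
  [4] addr=0x20 blk=4 s=0: L1-HIT | VC [14]
  [5] addr=0x26 blk=4 s=0: L1-HIT | VC [14]
  [6] addr=0x26 blk=4 s=0: L1-HIT | VC [14]
  [7] addr=0x21 blk=4 s=0: L1-HIT | VC [14]
  [8] addr=0x15 blk=2 s=0: MISS | VC [14, 4]
  [9] addr=0x25 blk=4 s=0: VC-HIT | VC [14, 2]
  [10] addr=0x11 blk=2 s=0: VC-HIT | VC [14, 4]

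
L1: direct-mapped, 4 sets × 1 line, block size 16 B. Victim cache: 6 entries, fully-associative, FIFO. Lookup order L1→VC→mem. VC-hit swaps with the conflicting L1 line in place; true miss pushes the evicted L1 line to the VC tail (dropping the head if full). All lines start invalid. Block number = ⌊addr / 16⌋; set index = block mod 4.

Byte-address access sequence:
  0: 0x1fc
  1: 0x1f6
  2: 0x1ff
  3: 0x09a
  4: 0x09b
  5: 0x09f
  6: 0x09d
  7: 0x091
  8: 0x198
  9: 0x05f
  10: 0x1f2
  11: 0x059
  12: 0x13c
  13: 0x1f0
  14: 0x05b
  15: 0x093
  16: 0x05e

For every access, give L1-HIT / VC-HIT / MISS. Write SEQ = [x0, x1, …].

SEQ = [MISS, L1-HIT, L1-HIT, MISS, L1-HIT, L1-HIT, L1-HIT, L1-HIT, MISS, MISS, L1-HIT, L1-HIT, MISS, VC-HIT, L1-HIT, VC-HIT, VC-HIT]

#0 0x1fc→b31/s3 MISS; vc=[]
#1 0x1f6→b31/s3 L1-HIT; vc=[]
#2 0x1ff→b31/s3 L1-HIT; vc=[]
#3 0x9a→b9/s1 MISS; vc=[]
#4 0x9b→b9/s1 L1-HIT; vc=[]
#5 0x9f→b9/s1 L1-HIT; vc=[]
#6 0x9d→b9/s1 L1-HIT; vc=[]
#7 0x91→b9/s1 L1-HIT; vc=[]
#8 0x198→b25/s1 MISS; vc=[9]
#9 0x5f→b5/s1 MISS; vc=[9,25]
#10 0x1f2→b31/s3 L1-HIT; vc=[9,25]
#11 0x59→b5/s1 L1-HIT; vc=[9,25]
#12 0x13c→b19/s3 MISS; vc=[9,25,31]
#13 0x1f0→b31/s3 VC-HIT; vc=[9,25,19]
#14 0x5b→b5/s1 L1-HIT; vc=[9,25,19]
#15 0x93→b9/s1 VC-HIT; vc=[5,25,19]
#16 0x5e→b5/s1 VC-HIT; vc=[9,25,19]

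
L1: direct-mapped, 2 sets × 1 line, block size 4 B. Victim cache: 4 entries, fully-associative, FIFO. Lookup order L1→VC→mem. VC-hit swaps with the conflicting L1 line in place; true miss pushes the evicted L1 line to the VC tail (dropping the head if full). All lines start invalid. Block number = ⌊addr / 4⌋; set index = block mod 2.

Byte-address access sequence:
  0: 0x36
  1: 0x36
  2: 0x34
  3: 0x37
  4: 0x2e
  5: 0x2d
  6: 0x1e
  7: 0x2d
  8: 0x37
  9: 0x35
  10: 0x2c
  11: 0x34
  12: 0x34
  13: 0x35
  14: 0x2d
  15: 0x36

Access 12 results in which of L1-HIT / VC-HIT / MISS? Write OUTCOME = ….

#0 0x36→b13/s1 MISS; vc=[]
#1 0x36→b13/s1 L1-HIT; vc=[]
#2 0x34→b13/s1 L1-HIT; vc=[]
#3 0x37→b13/s1 L1-HIT; vc=[]
#4 0x2e→b11/s1 MISS; vc=[13]
#5 0x2d→b11/s1 L1-HIT; vc=[13]
#6 0x1e→b7/s1 MISS; vc=[13,11]
#7 0x2d→b11/s1 VC-HIT; vc=[13,7]
#8 0x37→b13/s1 VC-HIT; vc=[11,7]
#9 0x35→b13/s1 L1-HIT; vc=[11,7]
#10 0x2c→b11/s1 VC-HIT; vc=[13,7]
#11 0x34→b13/s1 VC-HIT; vc=[11,7]
#12 0x34→b13/s1 L1-HIT; vc=[11,7]
#13 0x35→b13/s1 L1-HIT; vc=[11,7]
#14 0x2d→b11/s1 VC-HIT; vc=[13,7]
#15 0x36→b13/s1 VC-HIT; vc=[11,7]

OUTCOME = L1-HIT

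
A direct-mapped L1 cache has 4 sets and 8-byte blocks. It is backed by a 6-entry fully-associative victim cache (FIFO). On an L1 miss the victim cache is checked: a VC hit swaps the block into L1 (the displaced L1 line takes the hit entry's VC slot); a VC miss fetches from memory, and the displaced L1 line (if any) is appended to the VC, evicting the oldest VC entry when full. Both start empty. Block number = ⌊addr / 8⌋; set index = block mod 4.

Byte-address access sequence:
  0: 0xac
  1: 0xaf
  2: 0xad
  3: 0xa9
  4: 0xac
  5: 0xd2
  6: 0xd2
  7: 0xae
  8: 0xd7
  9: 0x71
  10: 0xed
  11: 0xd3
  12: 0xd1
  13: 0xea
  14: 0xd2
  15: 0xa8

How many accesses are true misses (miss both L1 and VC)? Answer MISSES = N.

MISSES = 4

  [0] addr=0xac blk=21 s=1: MISS | VC []
  [1] addr=0xaf blk=21 s=1: L1-HIT | VC []
  [2] addr=0xad blk=21 s=1: L1-HIT | VC []
  [3] addr=0xa9 blk=21 s=1: L1-HIT | VC []
  [4] addr=0xac blk=21 s=1: L1-HIT | VC []
  [5] addr=0xd2 blk=26 s=2: MISS | VC []
  [6] addr=0xd2 blk=26 s=2: L1-HIT | VC []
  [7] addr=0xae blk=21 s=1: L1-HIT | VC []
  [8] addr=0xd7 blk=26 s=2: L1-HIT | VC []
  [9] addr=0x71 blk=14 s=2: MISS | VC [26]
  [10] addr=0xed blk=29 s=1: MISS | VC [26, 21]
  [11] addr=0xd3 blk=26 s=2: VC-HIT | VC [14, 21]
  [12] addr=0xd1 blk=26 s=2: L1-HIT | VC [14, 21]
  [13] addr=0xea blk=29 s=1: L1-HIT | VC [14, 21]
  [14] addr=0xd2 blk=26 s=2: L1-HIT | VC [14, 21]
  [15] addr=0xa8 blk=21 s=1: VC-HIT | VC [14, 29]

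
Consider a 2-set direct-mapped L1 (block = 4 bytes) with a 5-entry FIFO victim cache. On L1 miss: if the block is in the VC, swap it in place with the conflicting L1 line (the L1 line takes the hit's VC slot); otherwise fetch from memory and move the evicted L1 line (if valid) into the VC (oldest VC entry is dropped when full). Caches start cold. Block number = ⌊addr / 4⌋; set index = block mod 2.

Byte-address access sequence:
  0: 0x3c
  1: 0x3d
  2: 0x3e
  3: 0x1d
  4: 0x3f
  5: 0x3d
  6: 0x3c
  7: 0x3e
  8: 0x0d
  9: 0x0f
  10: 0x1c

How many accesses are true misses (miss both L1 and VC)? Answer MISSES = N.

MISSES = 3

  [0] addr=0x3c blk=15 s=1: MISS | VC []
  [1] addr=0x3d blk=15 s=1: L1-HIT | VC []
  [2] addr=0x3e blk=15 s=1: L1-HIT | VC []
  [3] addr=0x1d blk=7 s=1: MISS | VC [15]
  [4] addr=0x3f blk=15 s=1: VC-HIT | VC [7]
  [5] addr=0x3d blk=15 s=1: L1-HIT | VC [7]
  [6] addr=0x3c blk=15 s=1: L1-HIT | VC [7]
  [7] addr=0x3e blk=15 s=1: L1-HIT | VC [7]
  [8] addr=0xd blk=3 s=1: MISS | VC [7, 15]
  [9] addr=0xf blk=3 s=1: L1-HIT | VC [7, 15]
  [10] addr=0x1c blk=7 s=1: VC-HIT | VC [3, 15]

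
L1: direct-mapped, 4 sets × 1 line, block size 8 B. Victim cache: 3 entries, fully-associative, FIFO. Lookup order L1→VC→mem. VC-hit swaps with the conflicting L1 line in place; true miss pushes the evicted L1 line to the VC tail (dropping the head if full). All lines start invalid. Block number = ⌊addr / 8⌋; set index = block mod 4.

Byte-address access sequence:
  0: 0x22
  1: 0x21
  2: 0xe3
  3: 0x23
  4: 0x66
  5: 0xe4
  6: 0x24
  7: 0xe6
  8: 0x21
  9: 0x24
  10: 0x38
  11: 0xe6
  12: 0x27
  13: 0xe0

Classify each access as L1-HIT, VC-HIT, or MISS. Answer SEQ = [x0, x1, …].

SEQ = [MISS, L1-HIT, MISS, VC-HIT, MISS, VC-HIT, VC-HIT, VC-HIT, VC-HIT, L1-HIT, MISS, VC-HIT, VC-HIT, VC-HIT]

  [0] addr=0x22 blk=4 s=0: MISS | VC []
  [1] addr=0x21 blk=4 s=0: L1-HIT | VC []
  [2] addr=0xe3 blk=28 s=0: MISS | VC [4]
  [3] addr=0x23 blk=4 s=0: VC-HIT | VC [28]
  [4] addr=0x66 blk=12 s=0: MISS | VC [28, 4]
  [5] addr=0xe4 blk=28 s=0: VC-HIT | VC [12, 4]
  [6] addr=0x24 blk=4 s=0: VC-HIT | VC [12, 28]
  [7] addr=0xe6 blk=28 s=0: VC-HIT | VC [12, 4]
  [8] addr=0x21 blk=4 s=0: VC-HIT | VC [12, 28]
  [9] addr=0x24 blk=4 s=0: L1-HIT | VC [12, 28]
  [10] addr=0x38 blk=7 s=3: MISS | VC [12, 28]
  [11] addr=0xe6 blk=28 s=0: VC-HIT | VC [12, 4]
  [12] addr=0x27 blk=4 s=0: VC-HIT | VC [12, 28]
  [13] addr=0xe0 blk=28 s=0: VC-HIT | VC [12, 4]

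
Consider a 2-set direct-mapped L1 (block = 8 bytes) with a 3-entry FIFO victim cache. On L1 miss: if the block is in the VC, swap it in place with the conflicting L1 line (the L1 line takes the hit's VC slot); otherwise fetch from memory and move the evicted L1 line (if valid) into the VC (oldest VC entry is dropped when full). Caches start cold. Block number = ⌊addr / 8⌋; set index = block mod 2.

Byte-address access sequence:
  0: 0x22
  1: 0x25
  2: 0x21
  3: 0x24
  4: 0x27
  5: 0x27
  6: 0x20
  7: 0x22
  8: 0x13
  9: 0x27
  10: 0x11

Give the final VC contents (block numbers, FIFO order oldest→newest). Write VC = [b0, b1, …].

VC = [4]

#0 0x22→b4/s0 MISS; vc=[]
#1 0x25→b4/s0 L1-HIT; vc=[]
#2 0x21→b4/s0 L1-HIT; vc=[]
#3 0x24→b4/s0 L1-HIT; vc=[]
#4 0x27→b4/s0 L1-HIT; vc=[]
#5 0x27→b4/s0 L1-HIT; vc=[]
#6 0x20→b4/s0 L1-HIT; vc=[]
#7 0x22→b4/s0 L1-HIT; vc=[]
#8 0x13→b2/s0 MISS; vc=[4]
#9 0x27→b4/s0 VC-HIT; vc=[2]
#10 0x11→b2/s0 VC-HIT; vc=[4]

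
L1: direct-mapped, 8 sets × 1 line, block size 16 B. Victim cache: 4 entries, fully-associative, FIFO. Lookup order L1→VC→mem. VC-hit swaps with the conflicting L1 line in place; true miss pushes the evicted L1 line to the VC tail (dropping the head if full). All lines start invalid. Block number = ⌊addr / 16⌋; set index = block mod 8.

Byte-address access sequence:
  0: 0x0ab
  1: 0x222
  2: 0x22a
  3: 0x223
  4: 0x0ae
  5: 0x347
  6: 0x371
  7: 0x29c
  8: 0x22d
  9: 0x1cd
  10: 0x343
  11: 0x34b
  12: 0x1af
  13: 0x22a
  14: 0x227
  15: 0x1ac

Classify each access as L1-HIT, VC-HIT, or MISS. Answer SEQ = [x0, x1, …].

  [0] addr=0xab blk=10 s=2: MISS | VC []
  [1] addr=0x222 blk=34 s=2: MISS | VC [10]
  [2] addr=0x22a blk=34 s=2: L1-HIT | VC [10]
  [3] addr=0x223 blk=34 s=2: L1-HIT | VC [10]
  [4] addr=0xae blk=10 s=2: VC-HIT | VC [34]
  [5] addr=0x347 blk=52 s=4: MISS | VC [34]
  [6] addr=0x371 blk=55 s=7: MISS | VC [34]
  [7] addr=0x29c blk=41 s=1: MISS | VC [34]
  [8] addr=0x22d blk=34 s=2: VC-HIT | VC [10]
  [9] addr=0x1cd blk=28 s=4: MISS | VC [10, 52]
  [10] addr=0x343 blk=52 s=4: VC-HIT | VC [10, 28]
  [11] addr=0x34b blk=52 s=4: L1-HIT | VC [10, 28]
  [12] addr=0x1af blk=26 s=2: MISS | VC [10, 28, 34]
  [13] addr=0x22a blk=34 s=2: VC-HIT | VC [10, 28, 26]
  [14] addr=0x227 blk=34 s=2: L1-HIT | VC [10, 28, 26]
  [15] addr=0x1ac blk=26 s=2: VC-HIT | VC [10, 28, 34]

SEQ = [MISS, MISS, L1-HIT, L1-HIT, VC-HIT, MISS, MISS, MISS, VC-HIT, MISS, VC-HIT, L1-HIT, MISS, VC-HIT, L1-HIT, VC-HIT]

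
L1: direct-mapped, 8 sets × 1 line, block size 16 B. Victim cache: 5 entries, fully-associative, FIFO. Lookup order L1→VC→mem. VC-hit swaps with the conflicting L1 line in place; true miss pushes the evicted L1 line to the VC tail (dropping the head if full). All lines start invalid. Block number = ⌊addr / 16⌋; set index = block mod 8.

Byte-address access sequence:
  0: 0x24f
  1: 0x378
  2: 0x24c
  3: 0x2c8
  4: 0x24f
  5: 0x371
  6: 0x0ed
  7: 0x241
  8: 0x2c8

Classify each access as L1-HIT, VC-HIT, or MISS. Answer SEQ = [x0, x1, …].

SEQ = [MISS, MISS, L1-HIT, MISS, VC-HIT, L1-HIT, MISS, L1-HIT, VC-HIT]

#0 0x24f→b36/s4 MISS; vc=[]
#1 0x378→b55/s7 MISS; vc=[]
#2 0x24c→b36/s4 L1-HIT; vc=[]
#3 0x2c8→b44/s4 MISS; vc=[36]
#4 0x24f→b36/s4 VC-HIT; vc=[44]
#5 0x371→b55/s7 L1-HIT; vc=[44]
#6 0xed→b14/s6 MISS; vc=[44]
#7 0x241→b36/s4 L1-HIT; vc=[44]
#8 0x2c8→b44/s4 VC-HIT; vc=[36]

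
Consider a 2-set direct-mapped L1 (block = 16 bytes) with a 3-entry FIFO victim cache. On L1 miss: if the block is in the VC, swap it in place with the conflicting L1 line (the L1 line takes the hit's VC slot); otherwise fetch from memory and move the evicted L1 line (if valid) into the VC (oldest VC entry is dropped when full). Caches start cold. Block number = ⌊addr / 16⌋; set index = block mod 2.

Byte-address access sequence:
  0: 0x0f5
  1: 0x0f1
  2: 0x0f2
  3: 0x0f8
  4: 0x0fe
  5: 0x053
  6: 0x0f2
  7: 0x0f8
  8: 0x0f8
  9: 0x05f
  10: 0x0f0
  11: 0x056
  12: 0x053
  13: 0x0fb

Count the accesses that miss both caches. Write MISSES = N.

  [0] addr=0xf5 blk=15 s=1: MISS | VC []
  [1] addr=0xf1 blk=15 s=1: L1-HIT | VC []
  [2] addr=0xf2 blk=15 s=1: L1-HIT | VC []
  [3] addr=0xf8 blk=15 s=1: L1-HIT | VC []
  [4] addr=0xfe blk=15 s=1: L1-HIT | VC []
  [5] addr=0x53 blk=5 s=1: MISS | VC [15]
  [6] addr=0xf2 blk=15 s=1: VC-HIT | VC [5]
  [7] addr=0xf8 blk=15 s=1: L1-HIT | VC [5]
  [8] addr=0xf8 blk=15 s=1: L1-HIT | VC [5]
  [9] addr=0x5f blk=5 s=1: VC-HIT | VC [15]
  [10] addr=0xf0 blk=15 s=1: VC-HIT | VC [5]
  [11] addr=0x56 blk=5 s=1: VC-HIT | VC [15]
  [12] addr=0x53 blk=5 s=1: L1-HIT | VC [15]
  [13] addr=0xfb blk=15 s=1: VC-HIT | VC [5]

MISSES = 2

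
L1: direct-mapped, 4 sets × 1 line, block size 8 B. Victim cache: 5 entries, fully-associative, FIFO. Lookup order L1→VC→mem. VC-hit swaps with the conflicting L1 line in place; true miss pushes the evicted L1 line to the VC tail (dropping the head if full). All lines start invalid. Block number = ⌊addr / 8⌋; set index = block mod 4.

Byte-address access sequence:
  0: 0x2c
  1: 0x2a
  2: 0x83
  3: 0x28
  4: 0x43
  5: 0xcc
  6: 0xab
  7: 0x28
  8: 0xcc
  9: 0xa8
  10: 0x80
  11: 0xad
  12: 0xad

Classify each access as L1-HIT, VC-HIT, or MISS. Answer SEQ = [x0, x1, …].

SEQ = [MISS, L1-HIT, MISS, L1-HIT, MISS, MISS, MISS, VC-HIT, VC-HIT, VC-HIT, VC-HIT, L1-HIT, L1-HIT]

0: 0x2c (blk 5, set 1) → MISS  vc=[]
1: 0x2a (blk 5, set 1) → L1-HIT  vc=[]
2: 0x83 (blk 16, set 0) → MISS  vc=[]
3: 0x28 (blk 5, set 1) → L1-HIT  vc=[]
4: 0x43 (blk 8, set 0) → MISS  vc=[16]
5: 0xcc (blk 25, set 1) → MISS  vc=[16, 5]
6: 0xab (blk 21, set 1) → MISS  vc=[16, 5, 25]
7: 0x28 (blk 5, set 1) → VC-HIT  vc=[16, 21, 25]
8: 0xcc (blk 25, set 1) → VC-HIT  vc=[16, 21, 5]
9: 0xa8 (blk 21, set 1) → VC-HIT  vc=[16, 25, 5]
10: 0x80 (blk 16, set 0) → VC-HIT  vc=[8, 25, 5]
11: 0xad (blk 21, set 1) → L1-HIT  vc=[8, 25, 5]
12: 0xad (blk 21, set 1) → L1-HIT  vc=[8, 25, 5]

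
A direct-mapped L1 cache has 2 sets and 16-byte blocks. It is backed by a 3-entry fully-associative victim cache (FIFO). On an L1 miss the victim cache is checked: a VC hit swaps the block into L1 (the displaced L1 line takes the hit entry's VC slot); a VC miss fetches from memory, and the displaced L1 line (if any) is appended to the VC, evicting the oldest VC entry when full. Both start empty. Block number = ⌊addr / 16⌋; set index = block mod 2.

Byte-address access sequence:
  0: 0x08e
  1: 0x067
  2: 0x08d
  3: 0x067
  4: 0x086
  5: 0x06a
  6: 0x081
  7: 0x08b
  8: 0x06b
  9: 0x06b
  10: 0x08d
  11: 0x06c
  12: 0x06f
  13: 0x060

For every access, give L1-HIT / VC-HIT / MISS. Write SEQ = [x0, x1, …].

  [0] addr=0x8e blk=8 s=0: MISS | VC []
  [1] addr=0x67 blk=6 s=0: MISS | VC [8]
  [2] addr=0x8d blk=8 s=0: VC-HIT | VC [6]
  [3] addr=0x67 blk=6 s=0: VC-HIT | VC [8]
  [4] addr=0x86 blk=8 s=0: VC-HIT | VC [6]
  [5] addr=0x6a blk=6 s=0: VC-HIT | VC [8]
  [6] addr=0x81 blk=8 s=0: VC-HIT | VC [6]
  [7] addr=0x8b blk=8 s=0: L1-HIT | VC [6]
  [8] addr=0x6b blk=6 s=0: VC-HIT | VC [8]
  [9] addr=0x6b blk=6 s=0: L1-HIT | VC [8]
  [10] addr=0x8d blk=8 s=0: VC-HIT | VC [6]
  [11] addr=0x6c blk=6 s=0: VC-HIT | VC [8]
  [12] addr=0x6f blk=6 s=0: L1-HIT | VC [8]
  [13] addr=0x60 blk=6 s=0: L1-HIT | VC [8]

SEQ = [MISS, MISS, VC-HIT, VC-HIT, VC-HIT, VC-HIT, VC-HIT, L1-HIT, VC-HIT, L1-HIT, VC-HIT, VC-HIT, L1-HIT, L1-HIT]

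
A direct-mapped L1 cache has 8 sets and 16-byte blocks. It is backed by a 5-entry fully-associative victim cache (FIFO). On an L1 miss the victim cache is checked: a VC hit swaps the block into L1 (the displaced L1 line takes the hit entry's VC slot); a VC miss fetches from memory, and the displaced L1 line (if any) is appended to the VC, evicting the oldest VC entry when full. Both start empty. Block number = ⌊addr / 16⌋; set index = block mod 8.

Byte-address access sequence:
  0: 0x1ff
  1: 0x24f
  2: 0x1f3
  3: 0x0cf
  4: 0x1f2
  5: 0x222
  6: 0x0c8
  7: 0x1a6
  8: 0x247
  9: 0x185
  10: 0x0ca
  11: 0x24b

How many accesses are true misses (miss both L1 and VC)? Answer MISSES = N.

0: 0x1ff (blk 31, set 7) → MISS  vc=[]
1: 0x24f (blk 36, set 4) → MISS  vc=[]
2: 0x1f3 (blk 31, set 7) → L1-HIT  vc=[]
3: 0xcf (blk 12, set 4) → MISS  vc=[36]
4: 0x1f2 (blk 31, set 7) → L1-HIT  vc=[36]
5: 0x222 (blk 34, set 2) → MISS  vc=[36]
6: 0xc8 (blk 12, set 4) → L1-HIT  vc=[36]
7: 0x1a6 (blk 26, set 2) → MISS  vc=[36, 34]
8: 0x247 (blk 36, set 4) → VC-HIT  vc=[12, 34]
9: 0x185 (blk 24, set 0) → MISS  vc=[12, 34]
10: 0xca (blk 12, set 4) → VC-HIT  vc=[36, 34]
11: 0x24b (blk 36, set 4) → VC-HIT  vc=[12, 34]

MISSES = 6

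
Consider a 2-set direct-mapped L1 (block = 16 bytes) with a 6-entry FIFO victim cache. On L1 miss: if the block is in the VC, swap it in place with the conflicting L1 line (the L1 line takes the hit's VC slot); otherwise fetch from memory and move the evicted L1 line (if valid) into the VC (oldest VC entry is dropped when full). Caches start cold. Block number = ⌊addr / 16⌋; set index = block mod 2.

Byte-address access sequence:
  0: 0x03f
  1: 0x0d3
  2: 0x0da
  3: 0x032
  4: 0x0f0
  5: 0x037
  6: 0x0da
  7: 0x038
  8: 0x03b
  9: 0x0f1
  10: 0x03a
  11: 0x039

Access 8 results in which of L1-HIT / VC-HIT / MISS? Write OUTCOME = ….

  [0] addr=0x3f blk=3 s=1: MISS | VC []
  [1] addr=0xd3 blk=13 s=1: MISS | VC [3]
  [2] addr=0xda blk=13 s=1: L1-HIT | VC [3]
  [3] addr=0x32 blk=3 s=1: VC-HIT | VC [13]
  [4] addr=0xf0 blk=15 s=1: MISS | VC [13, 3]
  [5] addr=0x37 blk=3 s=1: VC-HIT | VC [13, 15]
  [6] addr=0xda blk=13 s=1: VC-HIT | VC [3, 15]
  [7] addr=0x38 blk=3 s=1: VC-HIT | VC [13, 15]
  [8] addr=0x3b blk=3 s=1: L1-HIT | VC [13, 15]
  [9] addr=0xf1 blk=15 s=1: VC-HIT | VC [13, 3]
  [10] addr=0x3a blk=3 s=1: VC-HIT | VC [13, 15]
  [11] addr=0x39 blk=3 s=1: L1-HIT | VC [13, 15]

OUTCOME = L1-HIT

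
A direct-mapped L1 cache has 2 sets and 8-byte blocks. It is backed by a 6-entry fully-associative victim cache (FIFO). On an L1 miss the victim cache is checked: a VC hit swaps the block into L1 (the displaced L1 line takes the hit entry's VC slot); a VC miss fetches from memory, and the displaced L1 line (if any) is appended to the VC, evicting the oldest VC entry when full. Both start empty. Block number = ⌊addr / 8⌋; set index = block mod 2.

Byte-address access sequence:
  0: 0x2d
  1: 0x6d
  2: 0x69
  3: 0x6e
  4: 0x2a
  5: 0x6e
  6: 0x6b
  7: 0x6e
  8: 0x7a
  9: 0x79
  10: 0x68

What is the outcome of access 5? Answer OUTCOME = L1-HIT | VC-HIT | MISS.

  [0] addr=0x2d blk=5 s=1: MISS | VC []
  [1] addr=0x6d blk=13 s=1: MISS | VC [5]
  [2] addr=0x69 blk=13 s=1: L1-HIT | VC [5]
  [3] addr=0x6e blk=13 s=1: L1-HIT | VC [5]
  [4] addr=0x2a blk=5 s=1: VC-HIT | VC [13]
  [5] addr=0x6e blk=13 s=1: VC-HIT | VC [5]
  [6] addr=0x6b blk=13 s=1: L1-HIT | VC [5]
  [7] addr=0x6e blk=13 s=1: L1-HIT | VC [5]
  [8] addr=0x7a blk=15 s=1: MISS | VC [5, 13]
  [9] addr=0x79 blk=15 s=1: L1-HIT | VC [5, 13]
  [10] addr=0x68 blk=13 s=1: VC-HIT | VC [5, 15]

OUTCOME = VC-HIT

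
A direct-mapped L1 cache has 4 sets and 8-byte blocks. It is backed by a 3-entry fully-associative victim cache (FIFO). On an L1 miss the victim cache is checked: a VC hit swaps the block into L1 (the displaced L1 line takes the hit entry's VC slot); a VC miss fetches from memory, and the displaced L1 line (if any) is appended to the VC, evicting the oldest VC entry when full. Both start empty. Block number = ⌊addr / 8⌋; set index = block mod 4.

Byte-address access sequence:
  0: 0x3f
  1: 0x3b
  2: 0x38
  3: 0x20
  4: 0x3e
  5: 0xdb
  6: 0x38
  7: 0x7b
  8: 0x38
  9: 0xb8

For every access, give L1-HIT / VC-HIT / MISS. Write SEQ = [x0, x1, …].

SEQ = [MISS, L1-HIT, L1-HIT, MISS, L1-HIT, MISS, VC-HIT, MISS, VC-HIT, MISS]

0: 0x3f (blk 7, set 3) → MISS  vc=[]
1: 0x3b (blk 7, set 3) → L1-HIT  vc=[]
2: 0x38 (blk 7, set 3) → L1-HIT  vc=[]
3: 0x20 (blk 4, set 0) → MISS  vc=[]
4: 0x3e (blk 7, set 3) → L1-HIT  vc=[]
5: 0xdb (blk 27, set 3) → MISS  vc=[7]
6: 0x38 (blk 7, set 3) → VC-HIT  vc=[27]
7: 0x7b (blk 15, set 3) → MISS  vc=[27, 7]
8: 0x38 (blk 7, set 3) → VC-HIT  vc=[27, 15]
9: 0xb8 (blk 23, set 3) → MISS  vc=[27, 15, 7]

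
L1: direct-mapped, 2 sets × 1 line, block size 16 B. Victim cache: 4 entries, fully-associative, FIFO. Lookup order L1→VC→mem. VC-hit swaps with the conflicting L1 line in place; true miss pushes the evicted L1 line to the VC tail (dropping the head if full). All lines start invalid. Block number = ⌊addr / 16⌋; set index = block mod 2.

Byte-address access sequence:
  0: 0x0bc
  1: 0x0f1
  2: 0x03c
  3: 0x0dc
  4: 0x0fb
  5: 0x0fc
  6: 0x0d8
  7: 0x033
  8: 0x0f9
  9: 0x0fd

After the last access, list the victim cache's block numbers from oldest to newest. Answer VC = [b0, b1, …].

#0 0xbc→b11/s1 MISS; vc=[]
#1 0xf1→b15/s1 MISS; vc=[11]
#2 0x3c→b3/s1 MISS; vc=[11,15]
#3 0xdc→b13/s1 MISS; vc=[11,15,3]
#4 0xfb→b15/s1 VC-HIT; vc=[11,13,3]
#5 0xfc→b15/s1 L1-HIT; vc=[11,13,3]
#6 0xd8→b13/s1 VC-HIT; vc=[11,15,3]
#7 0x33→b3/s1 VC-HIT; vc=[11,15,13]
#8 0xf9→b15/s1 VC-HIT; vc=[11,3,13]
#9 0xfd→b15/s1 L1-HIT; vc=[11,3,13]

VC = [11, 3, 13]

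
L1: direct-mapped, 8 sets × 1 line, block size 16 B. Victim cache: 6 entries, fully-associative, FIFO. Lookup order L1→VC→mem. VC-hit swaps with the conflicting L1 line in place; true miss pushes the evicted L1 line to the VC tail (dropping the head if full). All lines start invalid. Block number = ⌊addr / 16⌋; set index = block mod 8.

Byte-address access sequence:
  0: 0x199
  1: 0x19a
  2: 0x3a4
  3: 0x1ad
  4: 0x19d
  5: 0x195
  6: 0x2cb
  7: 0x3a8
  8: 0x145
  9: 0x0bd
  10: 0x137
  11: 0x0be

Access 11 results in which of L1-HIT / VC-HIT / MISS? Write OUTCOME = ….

0: 0x199 (blk 25, set 1) → MISS  vc=[]
1: 0x19a (blk 25, set 1) → L1-HIT  vc=[]
2: 0x3a4 (blk 58, set 2) → MISS  vc=[]
3: 0x1ad (blk 26, set 2) → MISS  vc=[58]
4: 0x19d (blk 25, set 1) → L1-HIT  vc=[58]
5: 0x195 (blk 25, set 1) → L1-HIT  vc=[58]
6: 0x2cb (blk 44, set 4) → MISS  vc=[58]
7: 0x3a8 (blk 58, set 2) → VC-HIT  vc=[26]
8: 0x145 (blk 20, set 4) → MISS  vc=[26, 44]
9: 0xbd (blk 11, set 3) → MISS  vc=[26, 44]
10: 0x137 (blk 19, set 3) → MISS  vc=[26, 44, 11]
11: 0xbe (blk 11, set 3) → VC-HIT  vc=[26, 44, 19]

OUTCOME = VC-HIT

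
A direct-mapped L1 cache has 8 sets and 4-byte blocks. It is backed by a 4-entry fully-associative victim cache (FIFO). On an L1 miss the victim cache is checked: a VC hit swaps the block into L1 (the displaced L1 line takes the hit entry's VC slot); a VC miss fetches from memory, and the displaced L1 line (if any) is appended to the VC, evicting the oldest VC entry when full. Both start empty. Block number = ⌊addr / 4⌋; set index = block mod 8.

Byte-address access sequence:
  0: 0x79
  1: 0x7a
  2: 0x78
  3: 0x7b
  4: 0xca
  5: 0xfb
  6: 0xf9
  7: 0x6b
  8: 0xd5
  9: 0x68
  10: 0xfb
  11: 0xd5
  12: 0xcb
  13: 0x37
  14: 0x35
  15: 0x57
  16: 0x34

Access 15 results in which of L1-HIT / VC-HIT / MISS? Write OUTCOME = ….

0: 0x79 (blk 30, set 6) → MISS  vc=[]
1: 0x7a (blk 30, set 6) → L1-HIT  vc=[]
2: 0x78 (blk 30, set 6) → L1-HIT  vc=[]
3: 0x7b (blk 30, set 6) → L1-HIT  vc=[]
4: 0xca (blk 50, set 2) → MISS  vc=[]
5: 0xfb (blk 62, set 6) → MISS  vc=[30]
6: 0xf9 (blk 62, set 6) → L1-HIT  vc=[30]
7: 0x6b (blk 26, set 2) → MISS  vc=[30, 50]
8: 0xd5 (blk 53, set 5) → MISS  vc=[30, 50]
9: 0x68 (blk 26, set 2) → L1-HIT  vc=[30, 50]
10: 0xfb (blk 62, set 6) → L1-HIT  vc=[30, 50]
11: 0xd5 (blk 53, set 5) → L1-HIT  vc=[30, 50]
12: 0xcb (blk 50, set 2) → VC-HIT  vc=[30, 26]
13: 0x37 (blk 13, set 5) → MISS  vc=[30, 26, 53]
14: 0x35 (blk 13, set 5) → L1-HIT  vc=[30, 26, 53]
15: 0x57 (blk 21, set 5) → MISS  vc=[30, 26, 53, 13]
16: 0x34 (blk 13, set 5) → VC-HIT  vc=[30, 26, 53, 21]

OUTCOME = MISS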